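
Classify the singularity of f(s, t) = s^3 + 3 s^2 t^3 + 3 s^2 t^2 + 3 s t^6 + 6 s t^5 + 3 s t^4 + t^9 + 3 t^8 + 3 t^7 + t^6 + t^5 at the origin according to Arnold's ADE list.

The Hessian of f at 0 has rank 0. Corank 2; j^3 = s^3 is a perfect cube, so E-series; the 5-jet and mu = 8 give E_8.

E8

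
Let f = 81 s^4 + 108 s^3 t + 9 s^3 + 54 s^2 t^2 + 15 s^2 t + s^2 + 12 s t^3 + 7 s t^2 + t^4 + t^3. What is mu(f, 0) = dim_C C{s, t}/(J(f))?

2

The Hessian of f at 0 has rank 1. Corank 1: A-series; mu = 2 gives A_2.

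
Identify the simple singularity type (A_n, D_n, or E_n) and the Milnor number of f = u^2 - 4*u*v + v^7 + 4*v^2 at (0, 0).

Type A6, Milnor number mu = 6.

The Hessian of f at 0 is [[2, -4], [-4, 8]] with rank 1, so corank 1. A Groebner basis of the Jacobian ideal J(f) in C{u,v} is {v^6, u - 2*v}; counting standard monomials gives mu = 6. Corank 1: A-series; mu = 6 gives A_6.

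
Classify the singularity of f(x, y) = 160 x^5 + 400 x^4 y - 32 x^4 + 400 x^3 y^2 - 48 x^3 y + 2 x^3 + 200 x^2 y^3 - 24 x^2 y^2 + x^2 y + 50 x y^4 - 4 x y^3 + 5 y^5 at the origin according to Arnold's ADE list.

The Hessian of f at 0 has rank 0. Corank 2; j^3 = x^2*(2*x + y) has shape L^2 M (L != M), so D-series; mu = 6 gives D_6.

D_{6}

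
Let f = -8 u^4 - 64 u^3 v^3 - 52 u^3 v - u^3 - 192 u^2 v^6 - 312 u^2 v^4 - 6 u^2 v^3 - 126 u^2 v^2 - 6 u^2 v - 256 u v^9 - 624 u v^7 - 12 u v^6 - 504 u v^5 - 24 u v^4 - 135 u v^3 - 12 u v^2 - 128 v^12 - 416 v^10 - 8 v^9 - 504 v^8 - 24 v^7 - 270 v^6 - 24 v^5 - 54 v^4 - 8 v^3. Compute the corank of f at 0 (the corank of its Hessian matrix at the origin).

2

The Hessian at 0 is [[0, 0], [0, 0]] of rank 0; hence corank 2.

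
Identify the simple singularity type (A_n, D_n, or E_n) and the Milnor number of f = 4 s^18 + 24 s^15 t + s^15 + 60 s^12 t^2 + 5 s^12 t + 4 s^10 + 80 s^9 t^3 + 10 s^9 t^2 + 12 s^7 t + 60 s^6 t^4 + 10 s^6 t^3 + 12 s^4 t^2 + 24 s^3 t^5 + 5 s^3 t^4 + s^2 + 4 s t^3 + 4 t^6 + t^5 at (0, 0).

Type A4, Milnor number mu = 4.

The Hessian of f at 0 is [[2, 0], [0, 0]] with rank 1, so corank 1. A Groebner basis of the Jacobian ideal J(f) in C{s,t} is {s/2 + t^3, s^2, s*t}; counting standard monomials gives mu = 4. Corank 1: A-series; mu = 4 gives A_4.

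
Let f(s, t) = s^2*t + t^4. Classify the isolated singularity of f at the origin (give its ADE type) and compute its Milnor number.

Type D5, Milnor number mu = 5.

The Hessian of f at 0 has rank 0. Corank 2; j^3 = s^2*t has shape L^2 M (L != M), so D-series; mu = 5 gives D_5.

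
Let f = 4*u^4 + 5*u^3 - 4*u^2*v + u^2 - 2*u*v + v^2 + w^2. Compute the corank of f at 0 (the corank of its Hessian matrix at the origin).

The Hessian at 0 is [[2, -2, 0], [-2, 2, 0], [0, 0, 2]] of rank 2; hence corank 1.

1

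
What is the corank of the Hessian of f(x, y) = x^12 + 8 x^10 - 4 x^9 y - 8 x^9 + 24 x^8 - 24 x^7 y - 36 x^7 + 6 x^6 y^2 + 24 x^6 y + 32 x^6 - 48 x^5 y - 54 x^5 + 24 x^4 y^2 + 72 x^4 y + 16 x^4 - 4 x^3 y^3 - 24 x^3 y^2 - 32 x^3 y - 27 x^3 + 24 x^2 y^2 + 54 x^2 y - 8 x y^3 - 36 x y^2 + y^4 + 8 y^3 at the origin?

2

Hessian at 0 has rank 0.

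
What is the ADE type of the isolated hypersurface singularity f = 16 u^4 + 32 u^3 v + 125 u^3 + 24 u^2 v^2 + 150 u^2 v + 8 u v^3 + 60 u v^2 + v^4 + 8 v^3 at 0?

The Hessian of f at 0 is [[0, 0], [0, 0]] with rank 0, so corank 2. A Groebner basis of the Jacobian ideal J(f) in C{u,v} is {v^4, u*v^2 + 13*v^3/30, u^2 + 4*u*v/5 + 4*v^2/25}; counting standard monomials gives mu = 6. Corank 2; j^3 = (5*u + 2*v)^3 is a perfect cube, so E-series; the 4-jet and mu = 6 give E_6.

E_{6}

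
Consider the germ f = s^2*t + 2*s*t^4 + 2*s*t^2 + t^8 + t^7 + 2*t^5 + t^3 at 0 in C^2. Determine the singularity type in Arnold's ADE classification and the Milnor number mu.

The Hessian of f at 0 has rank 0. Corank 2; j^3 = t*(s + t)^2 has shape L^2 M (L != M), so D-series; mu = 9 gives D_9.

Type D9, Milnor number mu = 9.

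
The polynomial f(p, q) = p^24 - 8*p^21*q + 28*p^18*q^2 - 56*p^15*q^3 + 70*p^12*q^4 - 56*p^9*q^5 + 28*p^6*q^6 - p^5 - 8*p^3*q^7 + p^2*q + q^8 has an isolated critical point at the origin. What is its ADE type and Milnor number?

Type D_9, Milnor number mu = 9.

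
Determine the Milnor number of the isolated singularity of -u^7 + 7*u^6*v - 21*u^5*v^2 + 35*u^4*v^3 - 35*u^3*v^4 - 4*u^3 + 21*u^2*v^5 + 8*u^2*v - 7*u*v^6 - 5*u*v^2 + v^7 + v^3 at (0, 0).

The Hessian of f at 0 has rank 0. Corank 2; j^3 = -(u - v)*(2*u - v)^2 has shape L^2 M (L != M), so D-series; mu = 8 gives D_8.

8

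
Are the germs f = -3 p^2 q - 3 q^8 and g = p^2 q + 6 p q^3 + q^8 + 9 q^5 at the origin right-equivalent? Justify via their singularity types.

Yes.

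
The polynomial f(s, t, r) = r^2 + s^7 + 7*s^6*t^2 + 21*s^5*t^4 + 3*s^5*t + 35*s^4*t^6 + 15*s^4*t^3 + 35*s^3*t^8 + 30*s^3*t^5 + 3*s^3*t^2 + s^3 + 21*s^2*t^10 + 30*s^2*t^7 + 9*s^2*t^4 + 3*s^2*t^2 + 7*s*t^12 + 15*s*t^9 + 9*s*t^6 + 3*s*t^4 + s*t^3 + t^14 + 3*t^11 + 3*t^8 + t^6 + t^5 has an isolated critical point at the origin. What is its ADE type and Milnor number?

The Hessian of f at 0 has rank 1. Corank 2; j^3 = s^3 is a perfect cube, so E-series; the 4-jet and mu = 7 give E_7.

Type E_7, Milnor number mu = 7.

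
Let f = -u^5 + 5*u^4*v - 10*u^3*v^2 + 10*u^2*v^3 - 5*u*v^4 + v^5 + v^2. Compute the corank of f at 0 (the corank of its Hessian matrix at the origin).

The Hessian at 0 is [[0, 0], [0, 2]] of rank 1; hence corank 1.

1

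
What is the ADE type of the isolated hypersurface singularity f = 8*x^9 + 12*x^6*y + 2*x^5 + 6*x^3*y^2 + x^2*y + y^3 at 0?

D_4

The Hessian of f at 0 is [[0, 0], [0, 0]] with rank 0, so corank 2. A Groebner basis of the Jacobian ideal J(f) in C{x,y} is {y^3, x^2 + 3*y^2, x*y}; counting standard monomials gives mu = 4. Corank 2; j^3 = y*(x^2 + y^2) splits into three distinct lines over C (the quadratic factor has nonzero discriminant), so D_4.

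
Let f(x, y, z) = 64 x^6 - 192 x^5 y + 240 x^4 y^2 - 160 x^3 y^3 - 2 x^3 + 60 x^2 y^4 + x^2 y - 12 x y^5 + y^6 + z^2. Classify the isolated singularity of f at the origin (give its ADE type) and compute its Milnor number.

Type D_{7}, Milnor number mu = 7.

The Hessian of f at 0 has rank 1. Corank 2; j^3 = -x^2*(2*x - y) has shape L^2 M (L != M), so D-series; mu = 7 gives D_7.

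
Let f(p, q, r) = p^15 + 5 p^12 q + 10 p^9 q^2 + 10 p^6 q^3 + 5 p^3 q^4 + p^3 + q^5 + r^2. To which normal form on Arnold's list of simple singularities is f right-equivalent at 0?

The Hessian of f at 0 has rank 1. Corank 2; j^3 = p^3 is a perfect cube, so E-series; the 5-jet and mu = 8 give E_8.

E8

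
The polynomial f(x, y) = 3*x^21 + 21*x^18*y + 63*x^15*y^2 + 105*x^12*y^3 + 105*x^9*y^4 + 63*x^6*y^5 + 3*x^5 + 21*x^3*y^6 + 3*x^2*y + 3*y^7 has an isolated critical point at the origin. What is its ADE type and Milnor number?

The Hessian of f at 0 has rank 0. Corank 2; j^3 = 3*x^2*y has shape L^2 M (L != M), so D-series; mu = 8 gives D_8.

Type D8, Milnor number mu = 8.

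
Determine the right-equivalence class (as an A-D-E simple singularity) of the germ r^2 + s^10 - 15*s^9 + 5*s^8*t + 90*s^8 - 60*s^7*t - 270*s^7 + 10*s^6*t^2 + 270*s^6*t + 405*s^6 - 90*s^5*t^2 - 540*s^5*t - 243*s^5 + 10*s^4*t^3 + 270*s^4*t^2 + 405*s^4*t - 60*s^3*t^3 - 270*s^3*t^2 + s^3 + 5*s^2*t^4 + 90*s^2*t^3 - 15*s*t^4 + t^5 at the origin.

The Hessian of f at 0 is [[0, 0, 0], [0, 0, 0], [0, 0, 2]] with rank 1, so corank 2. A Groebner basis of the Jacobian ideal J(f) in C{s,t,r} is {t^5, s*t^3 - t^4/12, s^2, r}; counting standard monomials gives mu = 8. Corank 2; j^3 = s^3 is a perfect cube, so E-series; the 5-jet and mu = 8 give E_8.

E8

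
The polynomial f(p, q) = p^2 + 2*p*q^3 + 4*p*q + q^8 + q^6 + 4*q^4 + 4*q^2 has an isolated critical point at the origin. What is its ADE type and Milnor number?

Type A7, Milnor number mu = 7.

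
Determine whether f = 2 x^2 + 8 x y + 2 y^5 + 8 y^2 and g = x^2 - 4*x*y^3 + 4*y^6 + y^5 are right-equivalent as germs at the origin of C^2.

The Hessian of f at 0 is [[4, 8], [8, 16]] with rank 1, so corank 1. A Groebner basis of the Jacobian ideal J(f) in C{x,y} is {y^4, x + 2*y}; counting standard monomials gives mu = 4. Corank 1: A-series; mu = 4 gives A_4. The Hessian of g at 0 is [[2, 0], [0, 0]] with rank 1, so corank 1. A Groebner basis of the Jacobian ideal J(g) in C{x,y} is {-x/2 + y^3, x^2, x*y}; counting standard monomials gives mu = 4. Corank 1: A-series; mu = 4 gives A_4. Both have type A_4, hence right-equivalent.

Yes.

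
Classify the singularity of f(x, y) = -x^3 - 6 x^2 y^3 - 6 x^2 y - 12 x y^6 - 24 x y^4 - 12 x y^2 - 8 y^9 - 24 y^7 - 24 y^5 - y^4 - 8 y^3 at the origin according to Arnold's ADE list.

E_6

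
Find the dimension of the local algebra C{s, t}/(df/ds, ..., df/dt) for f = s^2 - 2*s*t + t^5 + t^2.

4

The Hessian of f at 0 has rank 1. Corank 1: A-series; mu = 4 gives A_4.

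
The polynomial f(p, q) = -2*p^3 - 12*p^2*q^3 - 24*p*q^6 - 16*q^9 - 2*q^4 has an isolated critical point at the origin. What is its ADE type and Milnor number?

Type E_6, Milnor number mu = 6.

The Hessian of f at 0 has rank 0. Corank 2; j^3 = -2*p^3 is a perfect cube, so E-series; the 4-jet and mu = 6 give E_6.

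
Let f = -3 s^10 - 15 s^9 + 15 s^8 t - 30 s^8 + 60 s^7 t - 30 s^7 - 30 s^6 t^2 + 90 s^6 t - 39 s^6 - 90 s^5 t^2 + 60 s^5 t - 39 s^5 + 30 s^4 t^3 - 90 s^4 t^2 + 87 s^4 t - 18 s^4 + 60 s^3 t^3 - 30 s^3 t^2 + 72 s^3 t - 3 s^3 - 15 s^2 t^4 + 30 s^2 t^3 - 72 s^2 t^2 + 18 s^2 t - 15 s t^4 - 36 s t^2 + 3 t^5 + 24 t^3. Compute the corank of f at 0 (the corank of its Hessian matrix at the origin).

2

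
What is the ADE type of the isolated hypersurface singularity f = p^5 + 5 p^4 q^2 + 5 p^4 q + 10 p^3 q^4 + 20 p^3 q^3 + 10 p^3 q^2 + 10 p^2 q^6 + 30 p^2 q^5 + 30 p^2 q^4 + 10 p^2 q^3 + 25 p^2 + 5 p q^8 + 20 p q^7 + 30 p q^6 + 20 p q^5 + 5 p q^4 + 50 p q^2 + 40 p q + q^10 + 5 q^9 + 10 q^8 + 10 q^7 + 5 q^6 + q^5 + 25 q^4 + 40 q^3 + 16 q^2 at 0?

The Hessian of f at 0 has rank 1. Corank 1: A-series; mu = 4 gives A_4.

A_4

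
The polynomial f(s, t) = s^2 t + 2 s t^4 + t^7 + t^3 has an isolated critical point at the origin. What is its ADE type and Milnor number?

The Hessian of f at 0 has rank 0. Corank 2; j^3 = t*(s^2 + t^2) splits into three distinct lines over C (the quadratic factor has nonzero discriminant), so D_4.

Type D_4, Milnor number mu = 4.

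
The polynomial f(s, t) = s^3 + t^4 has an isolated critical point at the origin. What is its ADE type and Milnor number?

Type E_{6}, Milnor number mu = 6.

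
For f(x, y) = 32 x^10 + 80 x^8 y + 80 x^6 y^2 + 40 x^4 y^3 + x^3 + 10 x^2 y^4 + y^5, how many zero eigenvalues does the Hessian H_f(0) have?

2

Hessian at 0 has rank 0.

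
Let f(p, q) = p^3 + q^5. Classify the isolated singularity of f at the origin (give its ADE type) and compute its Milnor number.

The Hessian of f at 0 is [[0, 0], [0, 0]] with rank 0, so corank 2. A Groebner basis of the Jacobian ideal J(f) in C{p,q} is {q^4, p^2}; counting standard monomials gives mu = 8. Corank 2; j^3 = p^3 is a perfect cube, so E-series; the 5-jet and mu = 8 give E_8.

Type E_{8}, Milnor number mu = 8.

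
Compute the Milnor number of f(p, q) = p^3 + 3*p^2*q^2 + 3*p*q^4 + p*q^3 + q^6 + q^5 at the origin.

7

The Hessian of f at 0 is [[0, 0], [0, 0]] with rank 0, so corank 2. A Groebner basis of the Jacobian ideal J(f) in C{p,q} is {-p^2 + q^4 - q^3/3, p^3, p^2*q + p^2/3 + q^3/9, p^2 + p*q^2 + q^3/3}; counting standard monomials gives mu = 7. Corank 2; j^3 = p^3 is a perfect cube, so E-series; the 4-jet and mu = 7 give E_7.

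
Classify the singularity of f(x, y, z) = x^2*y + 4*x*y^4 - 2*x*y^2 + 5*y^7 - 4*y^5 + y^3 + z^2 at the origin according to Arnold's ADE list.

The Hessian of f at 0 has rank 1. Corank 2; j^3 = y*(x - y)^2 has shape L^2 M (L != M), so D-series; mu = 8 gives D_8.

D_{8}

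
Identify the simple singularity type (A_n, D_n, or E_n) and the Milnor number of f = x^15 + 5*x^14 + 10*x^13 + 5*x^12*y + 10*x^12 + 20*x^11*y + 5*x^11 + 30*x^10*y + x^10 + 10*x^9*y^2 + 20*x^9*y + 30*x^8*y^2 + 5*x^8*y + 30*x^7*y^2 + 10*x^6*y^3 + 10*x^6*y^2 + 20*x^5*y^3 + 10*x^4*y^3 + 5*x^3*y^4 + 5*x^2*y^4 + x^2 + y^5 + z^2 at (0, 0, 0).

Type A4, Milnor number mu = 4.

The Hessian of f at 0 has rank 2. Corank 1: A-series; mu = 4 gives A_4.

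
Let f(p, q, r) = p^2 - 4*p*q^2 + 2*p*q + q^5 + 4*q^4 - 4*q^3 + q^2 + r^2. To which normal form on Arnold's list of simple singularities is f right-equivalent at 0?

A4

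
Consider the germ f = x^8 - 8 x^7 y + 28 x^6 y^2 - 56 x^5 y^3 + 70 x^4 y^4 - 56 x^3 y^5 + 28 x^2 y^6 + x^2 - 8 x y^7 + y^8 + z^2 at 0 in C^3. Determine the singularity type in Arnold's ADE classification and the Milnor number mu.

Type A7, Milnor number mu = 7.

The Hessian of f at 0 is [[2, 0, 0], [0, 0, 0], [0, 0, 2]] with rank 2, so corank 1. A Groebner basis of the Jacobian ideal J(f) in C{x,y,z} is {y^7, x, z}; counting standard monomials gives mu = 7. Corank 1: A-series; mu = 7 gives A_7.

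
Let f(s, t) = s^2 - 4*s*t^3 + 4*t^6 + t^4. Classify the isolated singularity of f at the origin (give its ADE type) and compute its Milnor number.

Type A_{3}, Milnor number mu = 3.

The Hessian of f at 0 is [[2, 0], [0, 0]] with rank 1, so corank 1. A Groebner basis of the Jacobian ideal J(f) in C{s,t} is {t^3, s}; counting standard monomials gives mu = 3. Corank 1: A-series; mu = 3 gives A_3.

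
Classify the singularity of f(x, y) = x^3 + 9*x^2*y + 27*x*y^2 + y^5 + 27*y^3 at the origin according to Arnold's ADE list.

The Hessian of f at 0 has rank 0. Corank 2; j^3 = (x + 3*y)^3 is a perfect cube, so E-series; the 5-jet and mu = 8 give E_8.

E_{8}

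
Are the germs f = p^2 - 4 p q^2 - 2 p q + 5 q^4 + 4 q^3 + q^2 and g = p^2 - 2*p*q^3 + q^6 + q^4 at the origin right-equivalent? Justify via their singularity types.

Yes.

The Hessian of f at 0 has rank 1. Corank 1: A-series; mu = 3 gives A_3. The Hessian of g at 0 has rank 1. Corank 1: A-series; mu = 3 gives A_3. Both have type A_3, hence right-equivalent.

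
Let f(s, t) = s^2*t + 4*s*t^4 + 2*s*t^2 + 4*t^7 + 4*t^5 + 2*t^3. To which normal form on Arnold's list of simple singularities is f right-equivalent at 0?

D_4

The Hessian of f at 0 is [[0, 0], [0, 0]] with rank 0, so corank 2. A Groebner basis of the Jacobian ideal J(f) in C{s,t} is {t^3, s^2 + 2*t^2, s*t + t^2}; counting standard monomials gives mu = 4. Corank 2; j^3 = t*(s^2 + 2*s*t + 2*t^2) splits into three distinct lines over C (the quadratic factor has nonzero discriminant), so D_4.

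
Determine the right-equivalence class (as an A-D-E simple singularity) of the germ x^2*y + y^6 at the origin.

The Hessian of f at 0 has rank 0. Corank 2; j^3 = x^2*y has shape L^2 M (L != M), so D-series; mu = 7 gives D_7.

D7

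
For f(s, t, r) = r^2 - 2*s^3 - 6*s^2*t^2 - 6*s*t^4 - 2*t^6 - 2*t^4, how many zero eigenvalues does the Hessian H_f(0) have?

2

The Hessian at 0 is [[0, 0, 0], [0, 0, 0], [0, 0, 2]] of rank 1; hence corank 2.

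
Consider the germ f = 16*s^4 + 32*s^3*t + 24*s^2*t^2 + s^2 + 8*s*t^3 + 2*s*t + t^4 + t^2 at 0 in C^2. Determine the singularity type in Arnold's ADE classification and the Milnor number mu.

The Hessian of f at 0 has rank 1. Corank 1: A-series; mu = 3 gives A_3.

Type A3, Milnor number mu = 3.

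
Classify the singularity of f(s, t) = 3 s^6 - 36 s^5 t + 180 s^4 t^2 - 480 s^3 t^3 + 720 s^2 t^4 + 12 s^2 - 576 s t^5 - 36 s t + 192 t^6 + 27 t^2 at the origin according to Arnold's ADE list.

The Hessian of f at 0 is [[24, -36], [-36, 54]] with rank 1, so corank 1. A Groebner basis of the Jacobian ideal J(f) in C{s,t} is {t^5, s - 3*t/2}; counting standard monomials gives mu = 5. Corank 1: A-series; mu = 5 gives A_5.

A5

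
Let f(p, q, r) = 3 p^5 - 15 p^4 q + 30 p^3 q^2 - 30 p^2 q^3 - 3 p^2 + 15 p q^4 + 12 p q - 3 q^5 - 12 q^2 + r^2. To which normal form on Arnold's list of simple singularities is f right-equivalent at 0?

The Hessian of f at 0 has rank 2. Corank 1: A-series; mu = 4 gives A_4.

A4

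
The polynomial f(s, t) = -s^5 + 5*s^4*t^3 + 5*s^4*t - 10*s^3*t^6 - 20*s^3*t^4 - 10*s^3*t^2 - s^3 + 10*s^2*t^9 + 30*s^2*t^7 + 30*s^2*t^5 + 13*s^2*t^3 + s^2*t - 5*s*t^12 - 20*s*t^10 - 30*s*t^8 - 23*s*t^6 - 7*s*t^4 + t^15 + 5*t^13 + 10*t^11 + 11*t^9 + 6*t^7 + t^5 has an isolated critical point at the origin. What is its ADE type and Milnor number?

Type D_{6}, Milnor number mu = 6.

The Hessian of f at 0 has rank 0. Corank 2; j^3 = -s^2*(s - t) has shape L^2 M (L != M), so D-series; mu = 6 gives D_6.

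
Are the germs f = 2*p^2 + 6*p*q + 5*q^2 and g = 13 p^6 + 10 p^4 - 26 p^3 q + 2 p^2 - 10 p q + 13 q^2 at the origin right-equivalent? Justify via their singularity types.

Yes.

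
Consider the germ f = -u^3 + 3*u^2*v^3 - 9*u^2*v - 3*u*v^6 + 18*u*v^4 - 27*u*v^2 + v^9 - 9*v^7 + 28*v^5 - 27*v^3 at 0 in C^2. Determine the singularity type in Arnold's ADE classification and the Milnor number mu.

Type E8, Milnor number mu = 8.

The Hessian of f at 0 is [[0, 0], [0, 0]] with rank 0, so corank 2. A Groebner basis of the Jacobian ideal J(f) in C{u,v} is {-u^2/2 + u*v^3 - 3*u*v - 9*v^2/2, v^4, u^3 - 27*u*v^2 - 54*v^3, u^2*v + 6*u*v^2 + 9*v^3}; counting standard monomials gives mu = 8. Corank 2; j^3 = -(u + 3*v)^3 is a perfect cube, so E-series; the 5-jet and mu = 8 give E_8.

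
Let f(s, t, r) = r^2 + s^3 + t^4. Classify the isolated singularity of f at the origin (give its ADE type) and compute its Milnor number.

Type E6, Milnor number mu = 6.

The Hessian of f at 0 is [[0, 0, 0], [0, 0, 0], [0, 0, 2]] with rank 1, so corank 2. A Groebner basis of the Jacobian ideal J(f) in C{s,t,r} is {t^3, s^2, r}; counting standard monomials gives mu = 6. Corank 2; j^3 = s^3 is a perfect cube, so E-series; the 4-jet and mu = 6 give E_6.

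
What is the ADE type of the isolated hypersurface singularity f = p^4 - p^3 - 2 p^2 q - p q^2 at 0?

D_5

The Hessian of f at 0 is [[0, 0], [0, 0]] with rank 0, so corank 2. A Groebner basis of the Jacobian ideal J(f) in C{p,q} is {p*q^2 - p*q/4 - q^2/4, p*q/4 + q^3 + q^2/4, p^2 + p*q}; counting standard monomials gives mu = 5. Corank 2; j^3 = -p*(p + q)^2 has shape L^2 M (L != M), so D-series; mu = 5 gives D_5.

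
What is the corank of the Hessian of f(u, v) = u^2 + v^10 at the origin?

Hessian at 0 has rank 1.

1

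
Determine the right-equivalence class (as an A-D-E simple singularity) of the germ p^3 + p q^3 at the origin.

E_{7}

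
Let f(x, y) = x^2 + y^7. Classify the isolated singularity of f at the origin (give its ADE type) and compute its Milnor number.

Type A_6, Milnor number mu = 6.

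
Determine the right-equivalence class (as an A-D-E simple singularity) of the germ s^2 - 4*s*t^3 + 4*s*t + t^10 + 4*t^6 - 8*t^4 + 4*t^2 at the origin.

A9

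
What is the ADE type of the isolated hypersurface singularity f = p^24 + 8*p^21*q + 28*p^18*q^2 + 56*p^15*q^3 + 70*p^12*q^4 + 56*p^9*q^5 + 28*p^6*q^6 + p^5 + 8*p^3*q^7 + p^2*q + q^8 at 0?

D_9

The Hessian of f at 0 is [[0, 0], [0, 0]] with rank 0, so corank 2. A Groebner basis of the Jacobian ideal J(f) in C{p,q} is {p^2/8 + q^7, p^3, p*q}; counting standard monomials gives mu = 9. Corank 2; j^3 = p^2*q has shape L^2 M (L != M), so D-series; mu = 9 gives D_9.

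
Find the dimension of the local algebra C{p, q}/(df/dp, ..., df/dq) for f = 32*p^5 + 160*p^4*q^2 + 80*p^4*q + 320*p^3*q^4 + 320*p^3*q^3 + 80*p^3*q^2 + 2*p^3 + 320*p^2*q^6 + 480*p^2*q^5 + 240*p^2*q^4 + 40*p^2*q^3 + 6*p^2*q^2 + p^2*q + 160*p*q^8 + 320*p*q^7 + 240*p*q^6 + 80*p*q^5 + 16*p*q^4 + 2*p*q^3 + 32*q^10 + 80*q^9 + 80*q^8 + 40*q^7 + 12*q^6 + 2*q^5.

The Hessian of f at 0 has rank 0. Corank 2; j^3 = p^2*(2*p + q) has shape L^2 M (L != M), so D-series; mu = 6 gives D_6.

6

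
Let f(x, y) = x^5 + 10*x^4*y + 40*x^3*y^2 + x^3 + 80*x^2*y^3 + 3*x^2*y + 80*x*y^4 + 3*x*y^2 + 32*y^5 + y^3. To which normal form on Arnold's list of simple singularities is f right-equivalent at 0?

E_{8}

The Hessian of f at 0 has rank 0. Corank 2; j^3 = (x + y)^3 is a perfect cube, so E-series; the 5-jet and mu = 8 give E_8.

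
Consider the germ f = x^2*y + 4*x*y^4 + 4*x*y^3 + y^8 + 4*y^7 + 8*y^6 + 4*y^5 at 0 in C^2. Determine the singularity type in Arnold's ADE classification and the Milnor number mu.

Type D9, Milnor number mu = 9.

The Hessian of f at 0 has rank 0. Corank 2; j^3 = x^2*y has shape L^2 M (L != M), so D-series; mu = 9 gives D_9.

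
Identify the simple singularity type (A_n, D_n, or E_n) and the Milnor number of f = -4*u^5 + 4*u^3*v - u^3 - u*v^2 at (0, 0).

Type D_{4}, Milnor number mu = 4.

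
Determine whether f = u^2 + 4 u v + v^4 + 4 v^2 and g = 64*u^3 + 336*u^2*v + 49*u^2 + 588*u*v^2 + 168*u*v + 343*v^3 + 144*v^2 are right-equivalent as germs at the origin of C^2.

No.

The Hessian of f at 0 has rank 1. Corank 1: A-series; mu = 3 gives A_3. The Hessian of g at 0 has rank 1. Corank 1: A-series; mu = 2 gives A_2. f is A_3 but g is A_2, hence not right-equivalent.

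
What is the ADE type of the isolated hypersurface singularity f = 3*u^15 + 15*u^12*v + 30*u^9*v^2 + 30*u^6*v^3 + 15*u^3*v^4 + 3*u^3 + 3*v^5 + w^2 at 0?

E8

The Hessian of f at 0 is [[0, 0, 0], [0, 0, 0], [0, 0, 2]] with rank 1, so corank 2. A Groebner basis of the Jacobian ideal J(f) in C{u,v,w} is {v^4, u^2, w}; counting standard monomials gives mu = 8. Corank 2; j^3 = 3*u^3 is a perfect cube, so E-series; the 5-jet and mu = 8 give E_8.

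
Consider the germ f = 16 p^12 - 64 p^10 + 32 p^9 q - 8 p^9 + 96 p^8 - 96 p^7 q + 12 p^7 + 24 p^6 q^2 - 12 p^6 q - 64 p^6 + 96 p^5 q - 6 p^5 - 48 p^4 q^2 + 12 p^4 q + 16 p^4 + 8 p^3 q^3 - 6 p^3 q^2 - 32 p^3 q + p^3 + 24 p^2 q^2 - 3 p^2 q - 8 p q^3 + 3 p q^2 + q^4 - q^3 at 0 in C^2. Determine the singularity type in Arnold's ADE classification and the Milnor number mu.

The Hessian of f at 0 is [[0, 0], [0, 0]] with rank 0, so corank 2. A Groebner basis of the Jacobian ideal J(f) in C{p,q} is {q^4, p*q^2 - 5*q^3/6, p^2 - 2*p*q + q^2}; counting standard monomials gives mu = 6. Corank 2; j^3 = (p - q)^3 is a perfect cube, so E-series; the 4-jet and mu = 6 give E_6.

Type E_6, Milnor number mu = 6.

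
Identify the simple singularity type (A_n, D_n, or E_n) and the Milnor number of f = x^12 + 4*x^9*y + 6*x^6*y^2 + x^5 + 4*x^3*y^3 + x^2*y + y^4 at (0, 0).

Type D5, Milnor number mu = 5.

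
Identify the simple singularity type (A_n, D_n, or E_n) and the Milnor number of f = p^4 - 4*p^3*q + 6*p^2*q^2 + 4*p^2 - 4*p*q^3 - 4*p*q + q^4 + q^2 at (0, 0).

The Hessian of f at 0 has rank 1. Corank 1: A-series; mu = 3 gives A_3.

Type A3, Milnor number mu = 3.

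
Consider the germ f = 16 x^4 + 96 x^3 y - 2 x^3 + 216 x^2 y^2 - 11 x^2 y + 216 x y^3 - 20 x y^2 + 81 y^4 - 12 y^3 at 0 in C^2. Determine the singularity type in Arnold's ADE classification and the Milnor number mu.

Type D5, Milnor number mu = 5.

The Hessian of f at 0 has rank 0. Corank 2; j^3 = -(x + 2*y)^2*(2*x + 3*y) has shape L^2 M (L != M), so D-series; mu = 5 gives D_5.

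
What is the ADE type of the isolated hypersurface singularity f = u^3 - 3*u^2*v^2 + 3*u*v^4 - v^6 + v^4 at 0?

E_{6}

The Hessian of f at 0 is [[0, 0], [0, 0]] with rank 0, so corank 2. A Groebner basis of the Jacobian ideal J(f) in C{u,v} is {u^3, u^2*v, -u^2/2 + u*v^2, v^3}; counting standard monomials gives mu = 6. Corank 2; j^3 = u^3 is a perfect cube, so E-series; the 4-jet and mu = 6 give E_6.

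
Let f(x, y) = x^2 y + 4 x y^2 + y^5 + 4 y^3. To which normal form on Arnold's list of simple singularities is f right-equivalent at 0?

D_6

The Hessian of f at 0 is [[0, 0], [0, 0]] with rank 0, so corank 2. A Groebner basis of the Jacobian ideal J(f) in C{x,y} is {x^2/5 + y^4 - 4*y^2/5, x^3 + 8*y^3, x*y + 2*y^2}; counting standard monomials gives mu = 6. Corank 2; j^3 = y*(x + 2*y)^2 has shape L^2 M (L != M), so D-series; mu = 6 gives D_6.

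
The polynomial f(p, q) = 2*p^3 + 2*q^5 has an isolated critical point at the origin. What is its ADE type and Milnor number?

Type E8, Milnor number mu = 8.

The Hessian of f at 0 is [[0, 0], [0, 0]] with rank 0, so corank 2. A Groebner basis of the Jacobian ideal J(f) in C{p,q} is {q^4, p^2}; counting standard monomials gives mu = 8. Corank 2; j^3 = 2*p^3 is a perfect cube, so E-series; the 5-jet and mu = 8 give E_8.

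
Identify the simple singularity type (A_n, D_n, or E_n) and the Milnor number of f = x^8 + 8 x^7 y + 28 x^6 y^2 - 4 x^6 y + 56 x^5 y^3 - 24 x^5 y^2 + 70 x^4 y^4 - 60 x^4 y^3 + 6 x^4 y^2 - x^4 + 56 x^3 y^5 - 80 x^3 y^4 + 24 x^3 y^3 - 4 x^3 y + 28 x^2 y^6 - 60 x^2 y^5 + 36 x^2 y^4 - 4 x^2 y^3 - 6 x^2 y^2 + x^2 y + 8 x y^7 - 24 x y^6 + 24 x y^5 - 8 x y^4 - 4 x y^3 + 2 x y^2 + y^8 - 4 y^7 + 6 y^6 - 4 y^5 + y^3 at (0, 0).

The Hessian of f at 0 has rank 0. Corank 2; j^3 = y*(x + y)^2 has shape L^2 M (L != M), so D-series; mu = 5 gives D_5.

Type D_5, Milnor number mu = 5.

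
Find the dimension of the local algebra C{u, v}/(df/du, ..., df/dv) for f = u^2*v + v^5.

6

The Hessian of f at 0 has rank 0. Corank 2; j^3 = u^2*v has shape L^2 M (L != M), so D-series; mu = 6 gives D_6.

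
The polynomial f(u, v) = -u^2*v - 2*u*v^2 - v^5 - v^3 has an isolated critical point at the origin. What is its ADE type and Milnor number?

Type D6, Milnor number mu = 6.

The Hessian of f at 0 is [[0, 0], [0, 0]] with rank 0, so corank 2. A Groebner basis of the Jacobian ideal J(f) in C{u,v} is {u^2/5 + v^4 - v^2/5, u^3 + v^3, u*v + v^2}; counting standard monomials gives mu = 6. Corank 2; j^3 = -v*(u + v)^2 has shape L^2 M (L != M), so D-series; mu = 6 gives D_6.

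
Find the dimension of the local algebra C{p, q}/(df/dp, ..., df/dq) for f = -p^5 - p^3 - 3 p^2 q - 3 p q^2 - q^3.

The Hessian of f at 0 has rank 0. Corank 2; j^3 = -(p + q)^3 is a perfect cube, so E-series; the 5-jet and mu = 8 give E_8.

8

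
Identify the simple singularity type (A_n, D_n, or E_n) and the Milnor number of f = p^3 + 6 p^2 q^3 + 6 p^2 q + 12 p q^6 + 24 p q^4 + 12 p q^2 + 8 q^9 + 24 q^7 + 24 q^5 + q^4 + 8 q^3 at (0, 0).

The Hessian of f at 0 has rank 0. Corank 2; j^3 = (p + 2*q)^3 is a perfect cube, so E-series; the 4-jet and mu = 6 give E_6.

Type E6, Milnor number mu = 6.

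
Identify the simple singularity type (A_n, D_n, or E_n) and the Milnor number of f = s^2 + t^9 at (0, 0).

Type A8, Milnor number mu = 8.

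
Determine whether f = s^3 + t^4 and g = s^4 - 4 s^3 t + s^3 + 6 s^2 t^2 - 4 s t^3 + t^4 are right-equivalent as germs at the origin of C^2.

Yes.

The Hessian of f at 0 is [[0, 0], [0, 0]] with rank 0, so corank 2. A Groebner basis of the Jacobian ideal J(f) in C{s,t} is {t^3, s^2}; counting standard monomials gives mu = 6. Corank 2; j^3 = s^3 is a perfect cube, so E-series; the 4-jet and mu = 6 give E_6. The Hessian of g at 0 is [[0, 0], [0, 0]] with rank 0, so corank 2. A Groebner basis of the Jacobian ideal J(g) in C{s,t} is {t^4, s*t^2 - t^3/3, s^2}; counting standard monomials gives mu = 6. Corank 2; j^3 = s^3 is a perfect cube, so E-series; the 4-jet and mu = 6 give E_6. Both have type E_6, hence right-equivalent.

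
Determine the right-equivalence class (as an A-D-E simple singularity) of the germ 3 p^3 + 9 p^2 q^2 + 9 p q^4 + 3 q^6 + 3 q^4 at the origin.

E6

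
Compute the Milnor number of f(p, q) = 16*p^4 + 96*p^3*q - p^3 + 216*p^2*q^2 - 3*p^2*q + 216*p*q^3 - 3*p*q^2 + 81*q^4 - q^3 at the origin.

The Hessian of f at 0 has rank 0. Corank 2; j^3 = -(p + q)^3 is a perfect cube, so E-series; the 4-jet and mu = 6 give E_6.

6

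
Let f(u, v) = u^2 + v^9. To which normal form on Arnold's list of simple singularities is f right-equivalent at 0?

A8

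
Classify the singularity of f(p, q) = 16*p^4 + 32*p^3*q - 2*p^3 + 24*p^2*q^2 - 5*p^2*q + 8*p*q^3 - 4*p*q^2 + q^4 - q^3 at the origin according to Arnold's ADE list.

The Hessian of f at 0 has rank 0. Corank 2; j^3 = -(p + q)^2*(2*p + q) has shape L^2 M (L != M), so D-series; mu = 5 gives D_5.

D_5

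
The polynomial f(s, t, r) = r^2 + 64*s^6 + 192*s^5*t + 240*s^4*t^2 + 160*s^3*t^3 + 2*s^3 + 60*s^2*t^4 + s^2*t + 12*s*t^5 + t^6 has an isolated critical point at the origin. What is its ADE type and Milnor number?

Type D_{7}, Milnor number mu = 7.

The Hessian of f at 0 is [[0, 0, 0], [0, 0, 0], [0, 0, 2]] with rank 1, so corank 2. A Groebner basis of the Jacobian ideal J(f) in C{s,t,r} is {-s*t/12 + t^5, s*t^2, s^2 + s*t/2, r}; counting standard monomials gives mu = 7. Corank 2; j^3 = s^2*(2*s + t) has shape L^2 M (L != M), so D-series; mu = 7 gives D_7.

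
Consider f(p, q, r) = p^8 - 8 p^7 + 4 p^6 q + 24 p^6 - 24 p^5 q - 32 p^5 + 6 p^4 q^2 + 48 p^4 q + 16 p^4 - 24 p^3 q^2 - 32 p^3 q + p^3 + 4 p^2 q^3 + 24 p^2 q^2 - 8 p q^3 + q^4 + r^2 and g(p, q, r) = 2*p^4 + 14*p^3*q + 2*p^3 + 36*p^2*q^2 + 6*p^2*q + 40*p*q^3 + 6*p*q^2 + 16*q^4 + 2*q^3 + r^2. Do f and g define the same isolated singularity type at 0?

No.

The Hessian of f at 0 is [[0, 0, 0], [0, 0, 0], [0, 0, 2]] with rank 1, so corank 2. A Groebner basis of the Jacobian ideal J(f) in C{p,q,r} is {q^4, p*q^2 - q^3/6, p^2, r}; counting standard monomials gives mu = 6. Corank 2; j^3 = p^3 is a perfect cube, so E-series; the 4-jet and mu = 6 give E_6. The Hessian of g at 0 is [[0, 0, 0], [0, 0, 0], [0, 0, 2]] with rank 1, so corank 2. A Groebner basis of the Jacobian ideal J(g) in C{p,q,r} is {3*p^2 + 6*p*q + q^4 + q^3 + 3*q^2, p^3 + 9*p^2 + 18*p*q + 4*q^3 + 9*q^2, p^2*q - 5*p^2 - 10*p*q - 8*q^3/3 - 5*q^2, 2*p^2 + p*q^2 + 4*p*q + 5*q^3/3 + 2*q^2, r}; counting standard monomials gives mu = 7. Corank 2; j^3 = 2*(p + q)^3 is a perfect cube, so E-series; the 4-jet and mu = 7 give E_7. f is E_6 but g is E_7, hence not right-equivalent.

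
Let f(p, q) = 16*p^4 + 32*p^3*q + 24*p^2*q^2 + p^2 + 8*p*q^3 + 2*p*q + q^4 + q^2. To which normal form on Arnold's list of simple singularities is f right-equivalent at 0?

A_3

The Hessian of f at 0 has rank 1. Corank 1: A-series; mu = 3 gives A_3.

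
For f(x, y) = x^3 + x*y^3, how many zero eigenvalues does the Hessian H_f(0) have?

2

Hessian at 0 has rank 0.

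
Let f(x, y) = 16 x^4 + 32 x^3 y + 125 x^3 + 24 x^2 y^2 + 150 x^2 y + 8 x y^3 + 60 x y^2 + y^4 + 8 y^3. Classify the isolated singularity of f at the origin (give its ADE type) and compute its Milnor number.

Type E6, Milnor number mu = 6.

The Hessian of f at 0 has rank 0. Corank 2; j^3 = (5*x + 2*y)^3 is a perfect cube, so E-series; the 4-jet and mu = 6 give E_6.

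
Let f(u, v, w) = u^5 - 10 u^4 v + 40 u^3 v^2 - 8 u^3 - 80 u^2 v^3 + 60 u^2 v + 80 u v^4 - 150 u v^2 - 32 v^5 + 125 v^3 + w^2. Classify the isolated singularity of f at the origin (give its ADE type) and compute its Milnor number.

Type E8, Milnor number mu = 8.

The Hessian of f at 0 has rank 1. Corank 2; j^3 = -(2*u - 5*v)^3 is a perfect cube, so E-series; the 5-jet and mu = 8 give E_8.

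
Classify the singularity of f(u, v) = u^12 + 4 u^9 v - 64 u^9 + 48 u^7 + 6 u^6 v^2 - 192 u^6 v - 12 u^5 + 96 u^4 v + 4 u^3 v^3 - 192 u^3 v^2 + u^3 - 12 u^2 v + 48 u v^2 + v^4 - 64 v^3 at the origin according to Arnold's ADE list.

The Hessian of f at 0 has rank 0. Corank 2; j^3 = (u - 4*v)^3 is a perfect cube, so E-series; the 4-jet and mu = 6 give E_6.

E6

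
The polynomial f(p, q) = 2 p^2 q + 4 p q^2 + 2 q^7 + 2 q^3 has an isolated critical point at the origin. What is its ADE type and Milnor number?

The Hessian of f at 0 has rank 0. Corank 2; j^3 = 2*q*(p + q)^2 has shape L^2 M (L != M), so D-series; mu = 8 gives D_8.

Type D_8, Milnor number mu = 8.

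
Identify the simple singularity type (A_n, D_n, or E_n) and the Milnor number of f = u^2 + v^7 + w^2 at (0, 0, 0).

Type A_{6}, Milnor number mu = 6.

The Hessian of f at 0 has rank 2. Corank 1: A-series; mu = 6 gives A_6.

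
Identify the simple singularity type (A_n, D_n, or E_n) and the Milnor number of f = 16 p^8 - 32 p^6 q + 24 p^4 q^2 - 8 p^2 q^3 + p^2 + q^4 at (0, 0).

Type A_{3}, Milnor number mu = 3.

The Hessian of f at 0 is [[2, 0], [0, 0]] with rank 1, so corank 1. A Groebner basis of the Jacobian ideal J(f) in C{p,q} is {q^3, p}; counting standard monomials gives mu = 3. Corank 1: A-series; mu = 3 gives A_3.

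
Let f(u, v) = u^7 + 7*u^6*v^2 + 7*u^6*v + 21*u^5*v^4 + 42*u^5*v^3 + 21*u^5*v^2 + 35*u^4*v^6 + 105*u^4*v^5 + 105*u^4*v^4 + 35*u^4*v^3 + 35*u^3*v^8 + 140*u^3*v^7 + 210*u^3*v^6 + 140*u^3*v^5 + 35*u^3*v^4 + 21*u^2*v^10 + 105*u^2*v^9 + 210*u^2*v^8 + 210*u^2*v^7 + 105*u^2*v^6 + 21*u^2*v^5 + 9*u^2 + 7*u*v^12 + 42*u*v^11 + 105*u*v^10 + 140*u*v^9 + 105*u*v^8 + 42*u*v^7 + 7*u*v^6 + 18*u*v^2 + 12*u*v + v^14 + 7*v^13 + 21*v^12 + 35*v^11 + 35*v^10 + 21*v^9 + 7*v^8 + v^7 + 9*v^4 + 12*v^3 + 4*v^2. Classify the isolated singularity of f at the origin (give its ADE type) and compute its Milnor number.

Type A6, Milnor number mu = 6.

The Hessian of f at 0 has rank 1. Corank 1: A-series; mu = 6 gives A_6.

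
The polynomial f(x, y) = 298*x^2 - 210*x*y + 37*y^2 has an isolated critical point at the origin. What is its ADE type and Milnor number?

The Hessian of f at 0 has rank 2. Corank 0: nondegenerate Morse point, so A_1.

Type A_1, Milnor number mu = 1.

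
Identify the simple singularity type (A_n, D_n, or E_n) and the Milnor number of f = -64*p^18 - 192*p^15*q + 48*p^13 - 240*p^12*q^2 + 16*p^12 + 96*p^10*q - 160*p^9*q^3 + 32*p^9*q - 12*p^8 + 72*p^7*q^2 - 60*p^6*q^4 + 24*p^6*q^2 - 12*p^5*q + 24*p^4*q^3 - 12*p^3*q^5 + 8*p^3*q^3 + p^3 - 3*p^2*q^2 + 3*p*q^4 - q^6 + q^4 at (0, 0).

Type E_6, Milnor number mu = 6.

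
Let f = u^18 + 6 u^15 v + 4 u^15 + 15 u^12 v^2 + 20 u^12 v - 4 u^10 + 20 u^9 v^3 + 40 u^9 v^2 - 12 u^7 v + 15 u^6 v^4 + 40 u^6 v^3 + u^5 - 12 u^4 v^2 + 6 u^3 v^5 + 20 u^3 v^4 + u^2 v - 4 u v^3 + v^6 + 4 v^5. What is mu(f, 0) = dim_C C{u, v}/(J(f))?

The Hessian of f at 0 has rank 0. Corank 2; j^3 = u^2*v has shape L^2 M (L != M), so D-series; mu = 7 gives D_7.

7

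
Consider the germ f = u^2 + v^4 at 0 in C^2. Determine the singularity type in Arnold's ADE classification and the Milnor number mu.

Type A_3, Milnor number mu = 3.

The Hessian of f at 0 has rank 1. Corank 1: A-series; mu = 3 gives A_3.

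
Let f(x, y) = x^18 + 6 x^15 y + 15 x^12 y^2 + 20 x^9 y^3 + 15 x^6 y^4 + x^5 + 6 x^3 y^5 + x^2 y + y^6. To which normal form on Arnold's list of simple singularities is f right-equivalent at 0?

The Hessian of f at 0 has rank 0. Corank 2; j^3 = x^2*y has shape L^2 M (L != M), so D-series; mu = 7 gives D_7.

D7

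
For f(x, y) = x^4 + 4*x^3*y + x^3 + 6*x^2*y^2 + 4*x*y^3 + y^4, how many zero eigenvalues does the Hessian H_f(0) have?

The Hessian at 0 is [[0, 0], [0, 0]] of rank 0; hence corank 2.

2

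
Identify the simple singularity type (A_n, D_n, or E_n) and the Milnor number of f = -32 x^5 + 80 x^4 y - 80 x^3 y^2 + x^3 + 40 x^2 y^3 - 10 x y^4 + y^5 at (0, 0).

Type E_{8}, Milnor number mu = 8.

The Hessian of f at 0 has rank 0. Corank 2; j^3 = x^3 is a perfect cube, so E-series; the 5-jet and mu = 8 give E_8.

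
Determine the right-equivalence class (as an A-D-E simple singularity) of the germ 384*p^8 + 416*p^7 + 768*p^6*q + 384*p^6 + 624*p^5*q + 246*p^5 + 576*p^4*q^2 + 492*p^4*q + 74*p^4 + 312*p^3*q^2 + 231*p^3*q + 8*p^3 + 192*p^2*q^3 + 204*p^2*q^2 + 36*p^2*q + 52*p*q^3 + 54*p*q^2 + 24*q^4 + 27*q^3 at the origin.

The Hessian of f at 0 has rank 0. Corank 2; j^3 = (2*p + 3*q)^3 is a perfect cube, so E-series; the 4-jet and mu = 7 give E_7.

E_7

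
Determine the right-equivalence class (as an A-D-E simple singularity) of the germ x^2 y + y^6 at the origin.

D7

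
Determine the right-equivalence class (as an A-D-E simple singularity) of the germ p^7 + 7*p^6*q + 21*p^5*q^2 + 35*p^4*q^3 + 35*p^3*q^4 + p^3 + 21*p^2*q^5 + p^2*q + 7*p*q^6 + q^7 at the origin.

D8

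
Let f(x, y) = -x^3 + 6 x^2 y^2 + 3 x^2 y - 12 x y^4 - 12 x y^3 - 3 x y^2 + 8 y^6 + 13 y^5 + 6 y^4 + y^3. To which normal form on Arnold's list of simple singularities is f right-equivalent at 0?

E8

The Hessian of f at 0 has rank 0. Corank 2; j^3 = -(x - y)^3 is a perfect cube, so E-series; the 5-jet and mu = 8 give E_8.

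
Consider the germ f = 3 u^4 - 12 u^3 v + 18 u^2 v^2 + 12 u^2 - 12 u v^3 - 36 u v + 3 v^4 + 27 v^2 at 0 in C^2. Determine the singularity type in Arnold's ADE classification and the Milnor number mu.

Type A3, Milnor number mu = 3.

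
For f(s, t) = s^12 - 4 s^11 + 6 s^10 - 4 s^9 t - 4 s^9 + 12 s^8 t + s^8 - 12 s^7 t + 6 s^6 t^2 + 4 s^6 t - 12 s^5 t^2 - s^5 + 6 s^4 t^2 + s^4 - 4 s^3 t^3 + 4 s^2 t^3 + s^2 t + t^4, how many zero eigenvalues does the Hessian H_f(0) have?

2

Hessian at 0 has rank 0.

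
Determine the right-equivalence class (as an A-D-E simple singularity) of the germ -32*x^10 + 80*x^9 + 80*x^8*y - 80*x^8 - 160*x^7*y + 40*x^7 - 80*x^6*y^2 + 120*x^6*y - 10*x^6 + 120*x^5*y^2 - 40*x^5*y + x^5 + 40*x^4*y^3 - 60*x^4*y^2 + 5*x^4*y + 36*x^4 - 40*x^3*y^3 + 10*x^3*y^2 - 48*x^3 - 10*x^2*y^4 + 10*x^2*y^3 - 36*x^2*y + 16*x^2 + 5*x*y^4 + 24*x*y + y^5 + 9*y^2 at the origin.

A_4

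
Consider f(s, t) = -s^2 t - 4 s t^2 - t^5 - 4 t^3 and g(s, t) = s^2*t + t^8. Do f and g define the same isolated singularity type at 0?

No.

The Hessian of f at 0 is [[0, 0], [0, 0]] with rank 0, so corank 2. A Groebner basis of the Jacobian ideal J(f) in C{s,t} is {s^2/5 + t^4 - 4*t^2/5, s^3 + 8*t^3, s*t + 2*t^2}; counting standard monomials gives mu = 6. Corank 2; j^3 = -t*(s + 2*t)^2 has shape L^2 M (L != M), so D-series; mu = 6 gives D_6. The Hessian of g at 0 is [[0, 0], [0, 0]] with rank 0, so corank 2. A Groebner basis of the Jacobian ideal J(g) in C{s,t} is {s^2/8 + t^7, s^3, s*t}; counting standard monomials gives mu = 9. Corank 2; j^3 = s^2*t has shape L^2 M (L != M), so D-series; mu = 9 gives D_9. f is D_6 but g is D_9, hence not right-equivalent.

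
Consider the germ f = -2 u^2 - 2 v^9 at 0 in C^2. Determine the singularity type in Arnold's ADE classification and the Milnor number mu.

The Hessian of f at 0 is [[-4, 0], [0, 0]] with rank 1, so corank 1. A Groebner basis of the Jacobian ideal J(f) in C{u,v} is {v^8, u}; counting standard monomials gives mu = 8. Corank 1: A-series; mu = 8 gives A_8.

Type A8, Milnor number mu = 8.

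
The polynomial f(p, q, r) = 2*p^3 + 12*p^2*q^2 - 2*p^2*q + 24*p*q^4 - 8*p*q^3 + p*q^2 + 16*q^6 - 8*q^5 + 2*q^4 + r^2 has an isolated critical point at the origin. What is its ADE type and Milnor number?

The Hessian of f at 0 has rank 1. Corank 2; j^3 = p*(2*p^2 - 2*p*q + q^2) splits into three distinct lines over C (the quadratic factor has nonzero discriminant), so D_4.

Type D_{4}, Milnor number mu = 4.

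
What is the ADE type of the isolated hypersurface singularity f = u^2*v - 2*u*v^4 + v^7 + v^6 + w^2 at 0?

D_{7}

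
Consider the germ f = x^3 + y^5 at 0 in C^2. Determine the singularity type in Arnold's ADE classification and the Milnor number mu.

Type E_{8}, Milnor number mu = 8.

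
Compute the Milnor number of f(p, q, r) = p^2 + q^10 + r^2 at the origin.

The Hessian of f at 0 has rank 2. Corank 1: A-series; mu = 9 gives A_9.

9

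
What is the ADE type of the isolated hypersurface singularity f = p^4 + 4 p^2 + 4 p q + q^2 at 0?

A3

The Hessian of f at 0 has rank 1. Corank 1: A-series; mu = 3 gives A_3.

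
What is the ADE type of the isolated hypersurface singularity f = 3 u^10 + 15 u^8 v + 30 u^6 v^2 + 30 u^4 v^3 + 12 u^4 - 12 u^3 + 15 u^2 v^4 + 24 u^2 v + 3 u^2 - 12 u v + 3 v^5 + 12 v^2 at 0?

A4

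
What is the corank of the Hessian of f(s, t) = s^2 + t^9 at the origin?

1

Hessian at 0 has rank 1.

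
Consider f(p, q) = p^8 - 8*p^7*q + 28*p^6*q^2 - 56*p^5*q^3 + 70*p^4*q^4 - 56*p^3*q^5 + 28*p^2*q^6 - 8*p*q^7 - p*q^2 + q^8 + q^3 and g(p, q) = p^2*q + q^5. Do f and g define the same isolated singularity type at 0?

No.

The Hessian of f at 0 is [[0, 0], [0, 0]] with rank 0, so corank 2. A Groebner basis of the Jacobian ideal J(f) in C{p,q} is {p^7 - q^2/8, q^3, p*q - q^2}; counting standard monomials gives mu = 9. Corank 2; j^3 = -q^2*(p - q) has shape L^2 M (L != M), so D-series; mu = 9 gives D_9. The Hessian of g at 0 is [[0, 0], [0, 0]] with rank 0, so corank 2. A Groebner basis of the Jacobian ideal J(g) in C{p,q} is {p^2/5 + q^4, p^3, p*q}; counting standard monomials gives mu = 6. Corank 2; j^3 = p^2*q has shape L^2 M (L != M), so D-series; mu = 6 gives D_6. f is D_9 but g is D_6, hence not right-equivalent.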